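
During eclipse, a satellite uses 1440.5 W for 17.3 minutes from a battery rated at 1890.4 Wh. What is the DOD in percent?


E_used = P * t / 60 = 1440.5 * 17.3 / 60 = 415.3442 Wh
DOD = E_used / E_total * 100 = 415.3442 / 1890.4 * 100
DOD = 21.9712 %

21.9712 %


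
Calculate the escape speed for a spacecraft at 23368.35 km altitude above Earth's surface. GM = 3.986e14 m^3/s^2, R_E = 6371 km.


r = 6371.0 + 23368.35 = 29739.3500 km = 2.973935e+07 m
v_esc = sqrt(2*mu/r) = sqrt(2*3.986e14 / 2.973935e+07)
v_esc = 5177.4738 m/s = 5.1775 km/s

5.1775 km/s


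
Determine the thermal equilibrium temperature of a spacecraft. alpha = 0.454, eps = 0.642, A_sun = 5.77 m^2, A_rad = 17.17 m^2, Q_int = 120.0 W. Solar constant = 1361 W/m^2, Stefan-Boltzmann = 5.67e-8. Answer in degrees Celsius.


Numerator = alpha*S*A_sun + Q_int = 0.454*1361*5.77 + 120.0 = 3685.2484 W
Denominator = eps*sigma*A_rad = 0.642*5.67e-8*17.17 = 6.2501204e-07 W/K^4
T^4 = 5.8962838e+09 K^4
T = 277.1051 K = 3.9551 C

3.9551 degrees Celsius


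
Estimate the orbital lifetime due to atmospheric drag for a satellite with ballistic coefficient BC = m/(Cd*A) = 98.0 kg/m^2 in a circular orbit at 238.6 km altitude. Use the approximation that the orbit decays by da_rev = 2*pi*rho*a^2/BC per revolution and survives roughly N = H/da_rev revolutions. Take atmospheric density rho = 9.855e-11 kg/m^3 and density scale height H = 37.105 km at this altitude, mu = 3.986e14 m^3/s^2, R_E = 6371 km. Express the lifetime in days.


a = R_E + alt = 6609.6000 km = 6.6096e+06 m
da_rev = 2*pi*rho*a^2/BC = 2*pi*9.855e-11*(6.6096e+06)^2/98.0 = 276.032854 m per revolution
N = H/da_rev = 37105.0000 m / 276.032854 m = 134.4224 revolutions
P = 2*pi*sqrt(a^3/mu) = 5347.7856 s
lifetime = N*P = 134.4224 * 5347.7856 = 718862.1989 s = 8.3202 days

8.3202 days


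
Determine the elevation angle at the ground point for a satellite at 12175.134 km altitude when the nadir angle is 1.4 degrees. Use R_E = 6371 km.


r = R_E + alt = 18546.1340 km
Law of sines in the satellite / Earth-center / ground-point triangle:
  sin(nadir)/R_E = sin(90 + el)/r  =>  cos(el) = (r/R_E)*sin(nadir)
cos(el) = (18546.1340 / 6371.0000) * sin(1.4 deg) = 0.07112266
el = arccos(0.07112266) = 85.9215 deg
(Earth-central angle = 90 - nadir - el = 2.6785 deg)

85.9215 degrees


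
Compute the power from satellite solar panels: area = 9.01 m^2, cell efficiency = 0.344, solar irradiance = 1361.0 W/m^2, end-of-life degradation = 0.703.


P = area * eta * S * degradation
P = 9.01 * 0.344 * 1361.0 * 0.703
P = 2965.4915 W

2965.4915 W


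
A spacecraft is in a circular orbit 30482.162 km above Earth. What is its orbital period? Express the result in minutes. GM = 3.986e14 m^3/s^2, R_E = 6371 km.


r = 36853.1620 km = 3.6853162e+07 m
T = 2*pi*sqrt(r^3/mu) = 2*pi*sqrt(5.0052326e+22 / 3.986e14)
T = 70408.2185 s = 1173.4703 min

1173.4703 minutes


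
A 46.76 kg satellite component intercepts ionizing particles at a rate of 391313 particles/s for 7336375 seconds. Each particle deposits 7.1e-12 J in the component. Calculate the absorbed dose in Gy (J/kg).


Total energy deposited = rate * time * E_per
  = 391313 * 7336375 * 7.1e-12 = 20.3828 J
Dose = E_total / mass = 20.3828 / 46.76
Dose = 0.4359028 Gy

0.4359 Gy


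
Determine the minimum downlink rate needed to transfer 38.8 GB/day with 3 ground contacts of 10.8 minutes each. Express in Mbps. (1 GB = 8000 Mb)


total contact time = 3 * 10.8 * 60 = 1944.0000 s
data = 38.8 GB = 310400.0000 Mb
rate = 310400.0000 / 1944.0000 = 159.6708 Mbps

159.6708 Mbps


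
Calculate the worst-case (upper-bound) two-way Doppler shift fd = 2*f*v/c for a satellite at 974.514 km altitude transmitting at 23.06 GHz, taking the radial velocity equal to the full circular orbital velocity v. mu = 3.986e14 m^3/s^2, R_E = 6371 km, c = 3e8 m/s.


r = 7.345514e+06 m
v = sqrt(mu/r) = 7366.4382 m/s (worst-case radial velocity)
f = 23.06 GHz = 2.306e+10 Hz
fd = 2*f*v/c = 2*2.306e+10*7366.4382/3.0e+08
fd = 1.1324671e+06 Hz

1.1325e+06 Hz


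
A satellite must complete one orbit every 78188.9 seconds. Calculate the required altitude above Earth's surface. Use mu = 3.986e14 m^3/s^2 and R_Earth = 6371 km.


T = 78188.9 s
r = (mu*T^2/(4*pi^2))^(1/3) = (3.986e14 * 78188.9^2 / (4*pi^2))^(1/3)
r = 3.9520514e+07 m = 39520.5143 km
alt = r - R_E = 39520.5143 - 6371 = 33149.5143 km

33149.5143 km


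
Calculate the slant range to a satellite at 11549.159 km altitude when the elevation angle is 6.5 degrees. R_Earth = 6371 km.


h = 11549.159 km, el = 6.5 deg
d = -R_E*sin(el) + sqrt((R_E*sin(el))^2 + 2*R_E*h + h^2)
d = -6371.0000*sin(0.1134464) + sqrt((6371.0000*0.1132032)^2 + 2*6371.0000*11549.159 + 11549.159^2)
d = 16043.7044 km

16043.7044 km


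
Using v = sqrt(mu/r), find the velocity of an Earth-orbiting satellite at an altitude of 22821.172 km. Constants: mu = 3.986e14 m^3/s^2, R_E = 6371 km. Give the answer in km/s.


r = R_E + alt = 6371.0 + 22821.172 = 29192.1720 km = 2.9192172e+07 m
v = sqrt(mu/r) = sqrt(3.986e14 / 2.9192172e+07) = 3695.1787 m/s = 3.6952 km/s

3.6952 km/s


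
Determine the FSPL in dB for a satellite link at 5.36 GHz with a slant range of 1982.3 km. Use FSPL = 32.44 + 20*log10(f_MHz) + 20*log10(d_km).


f = 5.36 GHz = 5360.0000 MHz
d = 1982.3 km
FSPL = 32.44 + 20*log10(5360.0000) + 20*log10(1982.3)
FSPL = 32.44 + 74.5833 + 65.9434
FSPL = 172.9667 dB

172.9667 dB


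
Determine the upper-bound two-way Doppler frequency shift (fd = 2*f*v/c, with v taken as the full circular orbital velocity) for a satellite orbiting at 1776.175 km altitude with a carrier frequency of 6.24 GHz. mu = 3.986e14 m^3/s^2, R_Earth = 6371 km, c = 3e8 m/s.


r = 8.147175e+06 m
v = sqrt(mu/r) = 6994.6361 m/s (worst-case radial velocity)
f = 6.24 GHz = 6.24e+09 Hz
fd = 2*f*v/c = 2*6.24e+09*6994.6361/3.0e+08
fd = 290976.8616 Hz

290976.8616 Hz


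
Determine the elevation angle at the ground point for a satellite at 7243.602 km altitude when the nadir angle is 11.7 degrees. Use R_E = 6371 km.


r = R_E + alt = 13614.6020 km
Law of sines in the satellite / Earth-center / ground-point triangle:
  sin(nadir)/R_E = sin(90 + el)/r  =>  cos(el) = (r/R_E)*sin(nadir)
cos(el) = (13614.6020 / 6371.0000) * sin(11.7 deg) = 0.4333493
el = arccos(0.4333493) = 64.3197 deg
(Earth-central angle = 90 - nadir - el = 13.9803 deg)

64.3197 degrees


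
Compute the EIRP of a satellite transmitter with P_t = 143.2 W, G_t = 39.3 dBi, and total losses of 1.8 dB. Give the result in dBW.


Pt = 143.2 W = 21.5594 dBW
EIRP = Pt_dBW + Gt - losses = 21.5594 + 39.3 - 1.8 = 59.0594 dBW

59.0594 dBW


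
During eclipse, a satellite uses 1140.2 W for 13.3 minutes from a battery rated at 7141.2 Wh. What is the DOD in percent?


E_used = P * t / 60 = 1140.2 * 13.3 / 60 = 252.7443 Wh
DOD = E_used / E_total * 100 = 252.7443 / 7141.2 * 100
DOD = 3.5392 %

3.5392 %


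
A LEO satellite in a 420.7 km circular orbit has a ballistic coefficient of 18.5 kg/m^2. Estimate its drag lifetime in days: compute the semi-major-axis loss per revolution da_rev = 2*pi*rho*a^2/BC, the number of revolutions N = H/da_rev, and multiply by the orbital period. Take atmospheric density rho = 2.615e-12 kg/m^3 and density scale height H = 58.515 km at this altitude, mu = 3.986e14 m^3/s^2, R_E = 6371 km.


a = R_E + alt = 6791.7000 km = 6.7917e+06 m
da_rev = 2*pi*rho*a^2/BC = 2*pi*2.615e-12*(6.7917e+06)^2/18.5 = 40.967251 m per revolution
N = H/da_rev = 58515.0000 m / 40.967251 m = 1428.3360 revolutions
P = 2*pi*sqrt(a^3/mu) = 5570.3048 s
lifetime = N*P = 1428.3360 * 5570.3048 = 7.956267e+06 s = 92.0864 days

92.0864 days


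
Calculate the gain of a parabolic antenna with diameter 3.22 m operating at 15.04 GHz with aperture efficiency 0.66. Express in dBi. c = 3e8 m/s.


lambda = c/f = 3e8 / 1.504e+10 = 0.01994681 m
G = eta*(pi*D/lambda)^2 = 0.66*(pi*3.22/0.01994681)^2
G = 169749.5327 (linear)
G = 10*log10(169749.5327) = 52.2981 dBi

52.2981 dBi


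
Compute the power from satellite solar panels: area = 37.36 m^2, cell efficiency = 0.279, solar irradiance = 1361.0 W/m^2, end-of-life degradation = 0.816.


P = area * eta * S * degradation
P = 37.36 * 0.279 * 1361.0 * 0.816
P = 11576.0223 W

11576.0223 W


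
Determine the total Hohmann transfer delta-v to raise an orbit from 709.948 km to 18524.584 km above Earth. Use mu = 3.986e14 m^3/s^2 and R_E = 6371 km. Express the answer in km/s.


r1 = 7080.9480 km = 7.080948e+06 m
r2 = 24895.5840 km = 2.4895584e+07 m
dv1 = sqrt(mu/r1)*(sqrt(2*r2/(r1+r2)) - 1) = 1859.5261 m/s
dv2 = sqrt(mu/r2)*(1 - sqrt(2*r1/(r1+r2))) = 1338.4731 m/s
total dv = |dv1| + |dv2| = 1859.5261 + 1338.4731 = 3197.9992 m/s = 3.1980 km/s

3.1980 km/s


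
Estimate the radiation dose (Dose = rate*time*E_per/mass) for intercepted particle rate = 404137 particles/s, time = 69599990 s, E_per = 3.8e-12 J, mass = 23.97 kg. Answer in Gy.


Total energy deposited = rate * time * E_per
  = 404137 * 69599990 * 3.8e-12 = 106.8861 J
Dose = E_total / mass = 106.8861 / 23.97
Dose = 4.4592 Gy

4.4592 Gy


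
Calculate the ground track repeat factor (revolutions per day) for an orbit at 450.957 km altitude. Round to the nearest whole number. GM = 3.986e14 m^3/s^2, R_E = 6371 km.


r = 6.821957e+06 m
T = 2*pi*sqrt(r^3/mu) = 5607.5698 s = 93.4595 min
revs/day = 1440 / 93.4595 = 15.4077
Rounded: 15 revolutions per day

15 revolutions per day


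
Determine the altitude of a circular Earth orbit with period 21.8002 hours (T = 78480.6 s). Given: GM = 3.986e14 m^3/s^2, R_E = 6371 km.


T = 78480.6 s
r = (mu*T^2/(4*pi^2))^(1/3) = (3.986e14 * 78480.6^2 / (4*pi^2))^(1/3)
r = 3.9618746e+07 m = 39618.7463 km
alt = r - R_E = 39618.7463 - 6371 = 33247.7463 km

33247.7463 km


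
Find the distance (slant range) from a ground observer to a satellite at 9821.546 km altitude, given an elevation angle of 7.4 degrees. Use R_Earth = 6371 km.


h = 9821.546 km, el = 7.4 deg
d = -R_E*sin(el) + sqrt((R_E*sin(el))^2 + 2*R_E*h + h^2)
d = -6371.0000*sin(0.1291544) + sqrt((6371.0000*0.1287956)^2 + 2*6371.0000*9821.546 + 9821.546^2)
d = 14088.5753 km

14088.5753 km


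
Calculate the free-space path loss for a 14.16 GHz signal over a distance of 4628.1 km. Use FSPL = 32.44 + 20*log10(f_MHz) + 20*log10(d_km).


f = 14.16 GHz = 14160.0000 MHz
d = 4628.1 km
FSPL = 32.44 + 20*log10(14160.0000) + 20*log10(4628.1)
FSPL = 32.44 + 83.0213 + 73.3081
FSPL = 188.7693 dB

188.7693 dB


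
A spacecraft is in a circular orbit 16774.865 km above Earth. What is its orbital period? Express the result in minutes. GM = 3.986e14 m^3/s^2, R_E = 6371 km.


r = 23145.8650 km = 2.3145865e+07 m
T = 2*pi*sqrt(r^3/mu) = 2*pi*sqrt(1.2399959e+22 / 3.986e14)
T = 35044.6192 s = 584.0770 min

584.0770 minutes


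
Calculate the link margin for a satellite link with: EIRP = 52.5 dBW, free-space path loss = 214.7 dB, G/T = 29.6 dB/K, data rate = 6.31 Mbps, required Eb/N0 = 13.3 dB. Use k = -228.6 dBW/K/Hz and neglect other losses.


C/N0 = EIRP - FSPL + G/T - k = 52.5 - 214.7 + 29.6 - (-228.6)
C/N0 = 96.0000 dB-Hz
R_b = 6.31 Mbps = 6.31e+06 bps -> 10*log10(R_b) = 68.0003 dB-Hz
Eb/N0 = C/N0 - 10*log10(R_b) = 96.0000 - 68.0003 = 27.9997 dB
Margin = Eb/N0 - Eb/N0_req = 27.9997 - 13.3 = 14.6997 dB (link closes)

14.6997 dB


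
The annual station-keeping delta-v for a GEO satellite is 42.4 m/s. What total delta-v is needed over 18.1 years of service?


dV = rate * years = 42.4 * 18.1
dV = 767.4400 m/s

767.4400 m/s


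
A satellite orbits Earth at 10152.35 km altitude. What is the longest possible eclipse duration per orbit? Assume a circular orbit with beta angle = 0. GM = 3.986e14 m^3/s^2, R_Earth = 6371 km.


r = 16523.3500 km
T = 352.2955 min
Eclipse fraction = arcsin(R_E/r)/pi = arcsin(6371.0000/16523.3500)/pi
= arcsin(0.3855756)/pi = 0.1259971
Eclipse duration = 0.1259971 * 352.2955 = 44.3882 min

44.3882 minutes


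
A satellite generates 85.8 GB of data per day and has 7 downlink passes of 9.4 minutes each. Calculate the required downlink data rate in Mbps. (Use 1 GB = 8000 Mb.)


total contact time = 7 * 9.4 * 60 = 3948.0000 s
data = 85.8 GB = 686400.0000 Mb
rate = 686400.0000 / 3948.0000 = 173.8602 Mbps

173.8602 Mbps


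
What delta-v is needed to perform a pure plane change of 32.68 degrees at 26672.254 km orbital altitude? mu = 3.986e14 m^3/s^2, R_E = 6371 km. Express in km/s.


r = 33043.2540 km = 3.3043254e+07 m
V = sqrt(mu/r) = 3473.1796 m/s
di = 32.68 deg = 0.5703736 rad
dV = 2*V*sin(di/2) = 2*3473.1796*sin(0.2851868)
dV = 1954.2659 m/s = 1.9543 km/s

1.9543 km/s


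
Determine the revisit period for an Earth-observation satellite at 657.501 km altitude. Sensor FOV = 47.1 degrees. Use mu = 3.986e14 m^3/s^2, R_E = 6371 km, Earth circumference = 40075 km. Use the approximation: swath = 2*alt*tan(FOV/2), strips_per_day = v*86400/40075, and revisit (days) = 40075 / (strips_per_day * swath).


swath = 2*657.501*tan(0.411025) = 573.1442 km
v = sqrt(mu/r) = 7530.7337 m/s = 7.5307 km/s
strips/day = v*86400/40075 = 7.5307*86400/40075 = 16.2359
coverage/day = strips * swath = 16.2359 * 573.1442 = 9305.5358 km
revisit = 40075 / 9305.5358 = 4.3066 days

4.3066 days


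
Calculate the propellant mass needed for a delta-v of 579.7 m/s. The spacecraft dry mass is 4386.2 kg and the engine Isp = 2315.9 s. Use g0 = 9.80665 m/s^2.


ve = Isp * g0 = 2315.9 * 9.80665 = 22711.220735 m/s
mass ratio = exp(dv/ve) = exp(579.7/22711.220735) = 1.02585338
m_prop = m_dry * (mr - 1) = 4386.2 * (1.02585338 - 1)
m_prop = 113.3981 kg

113.3981 kg


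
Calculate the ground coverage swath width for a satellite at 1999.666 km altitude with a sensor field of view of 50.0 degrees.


FOV = 50.0 deg = 0.8726646 rad
swath = 2 * alt * tan(FOV/2) = 2 * 1999.666 * tan(0.4363323)
swath = 2 * 1999.666 * 0.4663077
swath = 1864.9191 km

1864.9191 km


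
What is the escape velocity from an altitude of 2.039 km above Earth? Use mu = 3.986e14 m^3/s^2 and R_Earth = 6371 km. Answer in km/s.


r = 6371.0 + 2.039 = 6373.0390 km = 6.373039e+06 m
v_esc = sqrt(2*mu/r) = sqrt(2*3.986e14 / 6.373039e+06)
v_esc = 11184.3399 m/s = 11.1843 km/s

11.1843 km/s


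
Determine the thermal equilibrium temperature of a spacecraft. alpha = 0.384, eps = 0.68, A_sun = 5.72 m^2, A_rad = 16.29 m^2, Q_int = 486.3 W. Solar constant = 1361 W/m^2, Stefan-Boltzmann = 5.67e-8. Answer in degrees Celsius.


Numerator = alpha*S*A_sun + Q_int = 0.384*1361*5.72 + 486.3 = 3475.7093 W
Denominator = eps*sigma*A_rad = 0.68*5.67e-8*16.29 = 6.2807724e-07 W/K^4
T^4 = 5.5338883e+09 K^4
T = 272.7455 K = -0.4044982 C

-0.4045 degrees Celsius


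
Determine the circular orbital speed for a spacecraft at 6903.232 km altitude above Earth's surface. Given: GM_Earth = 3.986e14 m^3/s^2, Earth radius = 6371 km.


r = R_E + alt = 6371.0 + 6903.232 = 13274.2320 km = 1.3274232e+07 m
v = sqrt(mu/r) = sqrt(3.986e14 / 1.3274232e+07) = 5479.7904 m/s = 5.4798 km/s

5.4798 km/s


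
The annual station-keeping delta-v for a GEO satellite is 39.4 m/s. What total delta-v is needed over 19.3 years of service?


dV = rate * years = 39.4 * 19.3
dV = 760.4200 m/s

760.4200 m/s


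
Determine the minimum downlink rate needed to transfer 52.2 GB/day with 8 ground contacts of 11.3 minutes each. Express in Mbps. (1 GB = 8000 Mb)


total contact time = 8 * 11.3 * 60 = 5424.0000 s
data = 52.2 GB = 417600.0000 Mb
rate = 417600.0000 / 5424.0000 = 76.9912 Mbps

76.9912 Mbps


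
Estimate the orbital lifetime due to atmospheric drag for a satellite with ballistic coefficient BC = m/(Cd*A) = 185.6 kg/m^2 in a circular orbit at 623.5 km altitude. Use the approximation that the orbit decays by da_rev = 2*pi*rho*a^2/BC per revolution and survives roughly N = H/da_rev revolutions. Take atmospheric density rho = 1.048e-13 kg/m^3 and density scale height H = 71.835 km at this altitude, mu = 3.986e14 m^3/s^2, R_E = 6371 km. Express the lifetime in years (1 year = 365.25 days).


a = R_E + alt = 6994.5000 km = 6.9945e+06 m
da_rev = 2*pi*rho*a^2/BC = 2*pi*1.048e-13*(6.9945e+06)^2/185.6 = 0.173570745 m per revolution
N = H/da_rev = 71835.0000 m / 0.173570745 m = 413865.8269 revolutions
P = 2*pi*sqrt(a^3/mu) = 5821.6519 s
lifetime = N*P = 413865.8269 * 5821.6519 = 2.4093828e+09 s = 27886.3747 days
years = 27886.3747 / 365.25 = 76.3487 years

76.3487 years


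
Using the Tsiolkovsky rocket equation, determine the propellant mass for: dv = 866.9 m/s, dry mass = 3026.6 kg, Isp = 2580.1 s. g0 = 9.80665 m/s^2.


ve = Isp * g0 = 2580.1 * 9.80665 = 25302.137665 m/s
mass ratio = exp(dv/ve) = exp(866.9/25302.137665) = 1.03485563
m_prop = m_dry * (mr - 1) = 3026.6 * (1.03485563 - 1)
m_prop = 105.4940 kg

105.4940 kg


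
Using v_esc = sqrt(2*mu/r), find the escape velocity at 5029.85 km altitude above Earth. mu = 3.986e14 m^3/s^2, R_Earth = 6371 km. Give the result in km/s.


r = 6371.0 + 5029.85 = 11400.8500 km = 1.140085e+07 m
v_esc = sqrt(2*mu/r) = sqrt(2*3.986e14 / 1.140085e+07)
v_esc = 8362.0937 m/s = 8.3621 km/s

8.3621 km/s


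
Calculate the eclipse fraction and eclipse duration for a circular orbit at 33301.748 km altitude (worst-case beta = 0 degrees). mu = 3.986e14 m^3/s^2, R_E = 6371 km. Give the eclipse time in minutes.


r = 39672.7480 km
T = 1310.6852 min
Eclipse fraction = arcsin(R_E/r)/pi = arcsin(6371.0000/39672.7480)/pi
= arcsin(0.1605888)/pi = 0.05133931
Eclipse duration = 0.05133931 * 1310.6852 = 67.2897 min

67.2897 minutes


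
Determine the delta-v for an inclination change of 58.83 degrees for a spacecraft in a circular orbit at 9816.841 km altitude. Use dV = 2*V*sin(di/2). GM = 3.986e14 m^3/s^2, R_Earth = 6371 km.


r = 16187.8410 km = 1.6187841e+07 m
V = sqrt(mu/r) = 4962.1991 m/s
di = 58.83 deg = 1.0268 rad
dV = 2*V*sin(di/2) = 2*4962.1991*sin(0.5133886)
dV = 4874.1877 m/s = 4.8742 km/s

4.8742 km/s


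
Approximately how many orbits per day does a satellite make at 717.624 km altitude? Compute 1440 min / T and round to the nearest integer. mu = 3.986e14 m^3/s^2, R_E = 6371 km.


r = 7.088624e+06 m
T = 2*pi*sqrt(r^3/mu) = 5939.5581 s = 98.9926 min
revs/day = 1440 / 98.9926 = 14.5465
Rounded: 15 revolutions per day

15 revolutions per day


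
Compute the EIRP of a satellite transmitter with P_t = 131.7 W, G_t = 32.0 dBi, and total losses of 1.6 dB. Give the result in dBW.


Pt = 131.7 W = 21.1959 dBW
EIRP = Pt_dBW + Gt - losses = 21.1959 + 32.0 - 1.6 = 51.5959 dBW

51.5959 dBW


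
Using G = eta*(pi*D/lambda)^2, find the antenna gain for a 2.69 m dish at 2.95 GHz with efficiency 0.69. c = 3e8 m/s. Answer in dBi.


lambda = c/f = 3e8 / 2.95e+09 = 0.1016949 m
G = eta*(pi*D/lambda)^2 = 0.69*(pi*2.69/0.1016949)^2
G = 4764.9124 (linear)
G = 10*log10(4764.9124) = 36.7805 dBi

36.7805 dBi


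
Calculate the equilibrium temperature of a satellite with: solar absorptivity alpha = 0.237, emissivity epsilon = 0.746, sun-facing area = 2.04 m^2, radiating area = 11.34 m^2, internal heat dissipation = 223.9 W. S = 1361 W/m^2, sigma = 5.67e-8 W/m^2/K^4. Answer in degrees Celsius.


Numerator = alpha*S*A_sun + Q_int = 0.237*1361*2.04 + 223.9 = 881.9163 W
Denominator = eps*sigma*A_rad = 0.746*5.67e-8*11.34 = 4.7966159e-07 W/K^4
T^4 = 1.8386219e+09 K^4
T = 207.0728 K = -66.0772 C

-66.0772 degrees Celsius


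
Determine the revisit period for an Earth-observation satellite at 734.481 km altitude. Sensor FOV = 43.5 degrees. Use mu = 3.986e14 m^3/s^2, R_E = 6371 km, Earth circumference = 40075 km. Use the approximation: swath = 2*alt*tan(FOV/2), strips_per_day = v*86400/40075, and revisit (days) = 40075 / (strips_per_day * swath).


swath = 2*734.481*tan(0.3796091) = 586.0564 km
v = sqrt(mu/r) = 7489.8291 m/s = 7.4898 km/s
strips/day = v*86400/40075 = 7.4898*86400/40075 = 16.1478
coverage/day = strips * swath = 16.1478 * 586.0564 = 9463.4946 km
revisit = 40075 / 9463.4946 = 4.2347 days

4.2347 days


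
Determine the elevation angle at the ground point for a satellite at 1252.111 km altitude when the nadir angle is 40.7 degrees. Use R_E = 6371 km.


r = R_E + alt = 7623.1110 km
Law of sines in the satellite / Earth-center / ground-point triangle:
  sin(nadir)/R_E = sin(90 + el)/r  =>  cos(el) = (r/R_E)*sin(nadir)
cos(el) = (7623.1110 / 6371.0000) * sin(40.7 deg) = 0.7802572
el = arccos(0.7802572) = 38.7159 deg
(Earth-central angle = 90 - nadir - el = 10.5841 deg)

38.7159 degrees


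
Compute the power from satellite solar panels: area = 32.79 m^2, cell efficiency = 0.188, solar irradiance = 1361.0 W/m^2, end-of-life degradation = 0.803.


P = area * eta * S * degradation
P = 32.79 * 0.188 * 1361.0 * 0.803
P = 6737.0991 W

6737.0991 W


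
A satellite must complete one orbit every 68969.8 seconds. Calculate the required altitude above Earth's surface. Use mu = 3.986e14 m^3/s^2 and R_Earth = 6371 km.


T = 68969.8 s
r = (mu*T^2/(4*pi^2))^(1/3) = (3.986e14 * 68969.8^2 / (4*pi^2))^(1/3)
r = 3.6349505e+07 m = 36349.5047 km
alt = r - R_E = 36349.5047 - 6371 = 29978.5047 km

29978.5047 km


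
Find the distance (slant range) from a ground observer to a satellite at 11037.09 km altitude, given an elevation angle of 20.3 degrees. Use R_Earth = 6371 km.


h = 11037.09 km, el = 20.3 deg
d = -R_E*sin(el) + sqrt((R_E*sin(el))^2 + 2*R_E*h + h^2)
d = -6371.0000*sin(0.3543018) + sqrt((6371.0000*0.3469357)^2 + 2*6371.0000*11037.09 + 11037.09^2)
d = 14140.1317 km

14140.1317 km


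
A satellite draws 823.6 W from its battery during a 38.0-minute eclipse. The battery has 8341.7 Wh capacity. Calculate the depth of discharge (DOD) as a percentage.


E_used = P * t / 60 = 823.6 * 38.0 / 60 = 521.6133 Wh
DOD = E_used / E_total * 100 = 521.6133 / 8341.7 * 100
DOD = 6.2531 %

6.2531 %


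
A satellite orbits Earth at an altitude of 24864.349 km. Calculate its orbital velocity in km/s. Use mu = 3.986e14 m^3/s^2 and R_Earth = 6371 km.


r = R_E + alt = 6371.0 + 24864.349 = 31235.3490 km = 3.1235349e+07 m
v = sqrt(mu/r) = sqrt(3.986e14 / 3.1235349e+07) = 3572.2798 m/s = 3.5723 km/s

3.5723 km/s


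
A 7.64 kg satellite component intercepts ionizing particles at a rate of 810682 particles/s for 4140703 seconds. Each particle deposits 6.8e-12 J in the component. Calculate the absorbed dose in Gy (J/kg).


Total energy deposited = rate * time * E_per
  = 810682 * 4140703 * 6.8e-12 = 22.8262 J
Dose = E_total / mass = 22.8262 / 7.64
Dose = 2.9877 Gy

2.9877 Gy


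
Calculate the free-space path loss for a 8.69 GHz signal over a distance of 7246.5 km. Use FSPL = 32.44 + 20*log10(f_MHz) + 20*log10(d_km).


f = 8.69 GHz = 8690.0000 MHz
d = 7246.5 km
FSPL = 32.44 + 20*log10(8690.0000) + 20*log10(7246.5)
FSPL = 32.44 + 78.7804 + 77.2026
FSPL = 188.4230 dB

188.4230 dB


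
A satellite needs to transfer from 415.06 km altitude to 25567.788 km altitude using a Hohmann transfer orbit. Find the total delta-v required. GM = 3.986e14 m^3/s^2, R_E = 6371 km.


r1 = 6786.0600 km = 6.78606e+06 m
r2 = 31938.7880 km = 3.1938788e+07 m
dv1 = sqrt(mu/r1)*(sqrt(2*r2/(r1+r2)) - 1) = 2179.1885 m/s
dv2 = sqrt(mu/r2)*(1 - sqrt(2*r1/(r1+r2))) = 1441.3154 m/s
total dv = |dv1| + |dv2| = 2179.1885 + 1441.3154 = 3620.5039 m/s = 3.6205 km/s

3.6205 km/s


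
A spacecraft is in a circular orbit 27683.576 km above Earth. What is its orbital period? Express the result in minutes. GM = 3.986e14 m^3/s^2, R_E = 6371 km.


r = 34054.5760 km = 3.4054576e+07 m
T = 2*pi*sqrt(r^3/mu) = 2*pi*sqrt(3.9493574e+22 / 3.986e14)
T = 62542.3848 s = 1042.3731 min

1042.3731 minutes


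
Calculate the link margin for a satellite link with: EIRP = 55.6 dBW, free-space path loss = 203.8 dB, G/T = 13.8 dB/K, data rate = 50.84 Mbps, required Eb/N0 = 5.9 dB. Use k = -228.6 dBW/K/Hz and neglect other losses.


C/N0 = EIRP - FSPL + G/T - k = 55.6 - 203.8 + 13.8 - (-228.6)
C/N0 = 94.2000 dB-Hz
R_b = 50.84 Mbps = 5.084e+07 bps -> 10*log10(R_b) = 77.0621 dB-Hz
Eb/N0 = C/N0 - 10*log10(R_b) = 94.2000 - 77.0621 = 17.1379 dB
Margin = Eb/N0 - Eb/N0_req = 17.1379 - 5.9 = 11.2379 dB (link closes)

11.2379 dB


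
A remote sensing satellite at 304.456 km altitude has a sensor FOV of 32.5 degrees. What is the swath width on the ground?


FOV = 32.5 deg = 0.567232 rad
swath = 2 * alt * tan(FOV/2) = 2 * 304.456 * tan(0.283616)
swath = 2 * 304.456 * 0.2914734
swath = 177.4817 km

177.4817 km


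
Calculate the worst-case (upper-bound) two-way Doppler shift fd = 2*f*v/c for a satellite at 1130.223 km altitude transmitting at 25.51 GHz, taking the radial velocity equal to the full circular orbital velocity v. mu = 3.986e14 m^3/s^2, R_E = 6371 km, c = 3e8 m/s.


r = 7.501223e+06 m
v = sqrt(mu/r) = 7289.5817 m/s (worst-case radial velocity)
f = 25.51 GHz = 2.551e+10 Hz
fd = 2*f*v/c = 2*2.551e+10*7289.5817/3.0e+08
fd = 1.2397149e+06 Hz

1.2397e+06 Hz


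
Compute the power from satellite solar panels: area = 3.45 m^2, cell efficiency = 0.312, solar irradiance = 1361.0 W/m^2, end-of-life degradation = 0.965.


P = area * eta * S * degradation
P = 3.45 * 0.312 * 1361.0 * 0.965
P = 1413.7061 W

1413.7061 W


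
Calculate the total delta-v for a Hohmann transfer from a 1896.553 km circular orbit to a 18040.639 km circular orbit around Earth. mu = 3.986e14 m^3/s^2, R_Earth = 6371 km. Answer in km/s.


r1 = 8267.5530 km = 8.267553e+06 m
r2 = 24411.6390 km = 2.4411639e+07 m
dv1 = sqrt(mu/r1)*(sqrt(2*r2/(r1+r2)) - 1) = 1543.5462 m/s
dv2 = sqrt(mu/r2)*(1 - sqrt(2*r1/(r1+r2))) = 1166.4871 m/s
total dv = |dv1| + |dv2| = 1543.5462 + 1166.4871 = 2710.0332 m/s = 2.7100 km/s

2.7100 km/s


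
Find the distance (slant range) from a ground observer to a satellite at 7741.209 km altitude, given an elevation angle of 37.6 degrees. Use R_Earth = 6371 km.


h = 7741.209 km, el = 37.6 deg
d = -R_E*sin(el) + sqrt((R_E*sin(el))^2 + 2*R_E*h + h^2)
d = -6371.0000*sin(0.6562438) + sqrt((6371.0000*0.6101452)^2 + 2*6371.0000*7741.209 + 7741.209^2)
d = 9291.3613 km

9291.3613 km


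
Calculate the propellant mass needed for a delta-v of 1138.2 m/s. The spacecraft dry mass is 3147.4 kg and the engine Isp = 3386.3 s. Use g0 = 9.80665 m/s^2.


ve = Isp * g0 = 3386.3 * 9.80665 = 33208.258895 m/s
mass ratio = exp(dv/ve) = exp(1138.2/33208.258895) = 1.03486875
m_prop = m_dry * (mr - 1) = 3147.4 * (1.03486875 - 1)
m_prop = 109.7459 kg

109.7459 kg


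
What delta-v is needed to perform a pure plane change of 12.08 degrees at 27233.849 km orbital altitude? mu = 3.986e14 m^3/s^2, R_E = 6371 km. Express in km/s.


r = 33604.8490 km = 3.3604849e+07 m
V = sqrt(mu/r) = 3444.0359 m/s
di = 12.08 deg = 0.2108358 rad
dV = 2*V*sin(di/2) = 2*3444.0359*sin(0.1054179)
dV = 724.7818 m/s = 0.7247818 km/s

0.7248 km/s


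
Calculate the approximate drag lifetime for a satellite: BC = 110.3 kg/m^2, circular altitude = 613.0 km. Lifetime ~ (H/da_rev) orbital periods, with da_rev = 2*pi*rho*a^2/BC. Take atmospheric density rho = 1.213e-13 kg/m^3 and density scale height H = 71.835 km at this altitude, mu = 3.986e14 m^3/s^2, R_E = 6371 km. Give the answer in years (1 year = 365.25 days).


a = R_E + alt = 6984.0000 km = 6.984e+06 m
da_rev = 2*pi*rho*a^2/BC = 2*pi*1.213e-13*(6.984e+06)^2/110.3 = 0.337033925 m per revolution
N = H/da_rev = 71835.0000 m / 0.337033925 m = 213138.7812 revolutions
P = 2*pi*sqrt(a^3/mu) = 5808.5478 s
lifetime = N*P = 213138.7812 * 5808.5478 = 1.2380268e+09 s = 14329.0139 days
years = 14329.0139 / 365.25 = 39.2307 years

39.2307 years


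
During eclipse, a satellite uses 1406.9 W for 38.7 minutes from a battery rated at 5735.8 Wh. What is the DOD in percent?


E_used = P * t / 60 = 1406.9 * 38.7 / 60 = 907.4505 Wh
DOD = E_used / E_total * 100 = 907.4505 / 5735.8 * 100
DOD = 15.8208 %

15.8208 %


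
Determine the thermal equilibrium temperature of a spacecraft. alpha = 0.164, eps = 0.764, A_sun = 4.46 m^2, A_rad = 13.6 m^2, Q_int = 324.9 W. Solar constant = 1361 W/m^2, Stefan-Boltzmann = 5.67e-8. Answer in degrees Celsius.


Numerator = alpha*S*A_sun + Q_int = 0.164*1361*4.46 + 324.9 = 1320.3898 W
Denominator = eps*sigma*A_rad = 0.764*5.67e-8*13.6 = 5.8913568e-07 W/K^4
T^4 = 2.2412322e+09 K^4
T = 217.5814 K = -55.5686 C

-55.5686 degrees Celsius


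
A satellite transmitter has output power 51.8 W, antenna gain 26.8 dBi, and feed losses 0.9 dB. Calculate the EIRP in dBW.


Pt = 51.8 W = 17.1433 dBW
EIRP = Pt_dBW + Gt - losses = 17.1433 + 26.8 - 0.9 = 43.0433 dBW

43.0433 dBW


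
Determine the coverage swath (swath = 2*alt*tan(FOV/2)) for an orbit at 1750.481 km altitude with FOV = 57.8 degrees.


FOV = 57.8 deg = 1.0088 rad
swath = 2 * alt * tan(FOV/2) = 2 * 1750.481 * tan(0.5044002)
swath = 2 * 1750.481 * 0.5520297
swath = 1932.6349 km

1932.6349 km


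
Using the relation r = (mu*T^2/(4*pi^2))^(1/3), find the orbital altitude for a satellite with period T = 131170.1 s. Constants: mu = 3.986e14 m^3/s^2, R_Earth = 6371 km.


T = 131170.1 s
r = (mu*T^2/(4*pi^2))^(1/3) = (3.986e14 * 131170.1^2 / (4*pi^2))^(1/3)
r = 5.579763e+07 m = 55797.6299 km
alt = r - R_E = 55797.6299 - 6371 = 49426.6299 km

49426.6299 km


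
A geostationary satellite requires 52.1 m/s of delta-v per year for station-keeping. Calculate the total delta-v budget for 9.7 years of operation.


dV = rate * years = 52.1 * 9.7
dV = 505.3700 m/s

505.3700 m/s


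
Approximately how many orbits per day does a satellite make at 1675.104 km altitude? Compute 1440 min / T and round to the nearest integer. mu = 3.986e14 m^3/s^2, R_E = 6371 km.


r = 8.046104e+06 m
T = 2*pi*sqrt(r^3/mu) = 7182.7324 s = 119.7122 min
revs/day = 1440 / 119.7122 = 12.0288
Rounded: 12 revolutions per day

12 revolutions per day


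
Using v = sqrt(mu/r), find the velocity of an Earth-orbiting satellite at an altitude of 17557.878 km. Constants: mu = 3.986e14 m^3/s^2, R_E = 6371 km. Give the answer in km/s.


r = R_E + alt = 6371.0 + 17557.878 = 23928.8780 km = 2.3928878e+07 m
v = sqrt(mu/r) = sqrt(3.986e14 / 2.3928878e+07) = 4081.3842 m/s = 4.0814 km/s

4.0814 km/s


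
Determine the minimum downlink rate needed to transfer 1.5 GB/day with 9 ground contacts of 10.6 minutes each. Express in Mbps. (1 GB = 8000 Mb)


total contact time = 9 * 10.6 * 60 = 5724.0000 s
data = 1.5 GB = 12000.0000 Mb
rate = 12000.0000 / 5724.0000 = 2.0964 Mbps

2.0964 Mbps


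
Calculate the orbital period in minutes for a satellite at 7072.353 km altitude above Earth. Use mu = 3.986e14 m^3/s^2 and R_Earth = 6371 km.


r = 13443.3530 km = 1.3443353e+07 m
T = 2*pi*sqrt(r^3/mu) = 2*pi*sqrt(2.429533e+21 / 3.986e14)
T = 15512.1725 s = 258.5362 min

258.5362 minutes


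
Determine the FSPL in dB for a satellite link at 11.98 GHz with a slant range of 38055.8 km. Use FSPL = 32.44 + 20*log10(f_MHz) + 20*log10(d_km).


f = 11.98 GHz = 11980.0000 MHz
d = 38055.8 km
FSPL = 32.44 + 20*log10(11980.0000) + 20*log10(38055.8)
FSPL = 32.44 + 81.5691 + 91.6084
FSPL = 205.6176 dB

205.6176 dB


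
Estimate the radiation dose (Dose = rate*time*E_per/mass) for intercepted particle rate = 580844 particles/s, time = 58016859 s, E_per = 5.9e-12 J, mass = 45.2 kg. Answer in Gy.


Total energy deposited = rate * time * E_per
  = 580844 * 58016859 * 5.9e-12 = 198.8226 J
Dose = E_total / mass = 198.8226 / 45.2
Dose = 4.3987 Gy

4.3987 Gy


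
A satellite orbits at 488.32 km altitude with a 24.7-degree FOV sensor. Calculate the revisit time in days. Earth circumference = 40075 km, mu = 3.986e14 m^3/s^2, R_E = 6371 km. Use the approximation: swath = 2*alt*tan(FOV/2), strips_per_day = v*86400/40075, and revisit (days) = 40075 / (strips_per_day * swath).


swath = 2*488.32*tan(0.2155482) = 213.8349 km
v = sqrt(mu/r) = 7623.0385 m/s = 7.6230 km/s
strips/day = v*86400/40075 = 7.6230*86400/40075 = 16.4349
coverage/day = strips * swath = 16.4349 * 213.8349 = 3514.3658 km
revisit = 40075 / 3514.3658 = 11.4032 days

11.4032 days


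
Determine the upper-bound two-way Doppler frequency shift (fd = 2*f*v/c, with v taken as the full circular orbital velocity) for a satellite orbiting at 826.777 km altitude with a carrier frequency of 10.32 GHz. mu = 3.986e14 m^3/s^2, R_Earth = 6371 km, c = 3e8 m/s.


r = 7.197777e+06 m
v = sqrt(mu/r) = 7441.6537 m/s (worst-case radial velocity)
f = 10.32 GHz = 1.032e+10 Hz
fd = 2*f*v/c = 2*1.032e+10*7441.6537/3.0e+08
fd = 511985.7715 Hz

511985.7715 Hz


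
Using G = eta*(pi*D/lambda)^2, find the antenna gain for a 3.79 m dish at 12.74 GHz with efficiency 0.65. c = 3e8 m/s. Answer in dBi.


lambda = c/f = 3e8 / 1.274e+10 = 0.02354788 m
G = eta*(pi*D/lambda)^2 = 0.65*(pi*3.79/0.02354788)^2
G = 166183.4874 (linear)
G = 10*log10(166183.4874) = 52.2059 dBi

52.2059 dBi


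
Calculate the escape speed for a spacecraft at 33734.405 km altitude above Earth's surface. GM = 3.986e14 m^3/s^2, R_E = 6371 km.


r = 6371.0 + 33734.405 = 40105.4050 km = 4.0105405e+07 m
v_esc = sqrt(2*mu/r) = sqrt(2*3.986e14 / 4.0105405e+07)
v_esc = 4458.4325 m/s = 4.4584 km/s

4.4584 km/s


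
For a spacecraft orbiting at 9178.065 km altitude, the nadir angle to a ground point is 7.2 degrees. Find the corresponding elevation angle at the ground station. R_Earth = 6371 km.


r = R_E + alt = 15549.0650 km
Law of sines in the satellite / Earth-center / ground-point triangle:
  sin(nadir)/R_E = sin(90 + el)/r  =>  cos(el) = (r/R_E)*sin(nadir)
cos(el) = (15549.0650 / 6371.0000) * sin(7.2 deg) = 0.3058883
el = arccos(0.3058883) = 72.1884 deg
(Earth-central angle = 90 - nadir - el = 10.6116 deg)

72.1884 degrees


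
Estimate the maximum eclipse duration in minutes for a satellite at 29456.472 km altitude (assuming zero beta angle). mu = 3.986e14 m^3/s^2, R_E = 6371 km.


r = 35827.4720 km
T = 1124.8231 min
Eclipse fraction = arcsin(R_E/r)/pi = arcsin(6371.0000/35827.4720)/pi
= arcsin(0.1778244)/pi = 0.05690592
Eclipse duration = 0.05690592 * 1124.8231 = 64.0091 min

64.0091 minutes


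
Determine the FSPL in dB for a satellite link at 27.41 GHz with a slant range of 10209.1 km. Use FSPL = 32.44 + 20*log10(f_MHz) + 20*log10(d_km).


f = 27.41 GHz = 27410.0000 MHz
d = 10209.1 km
FSPL = 32.44 + 20*log10(27410.0000) + 20*log10(10209.1)
FSPL = 32.44 + 88.7582 + 80.1797
FSPL = 201.3779 dB

201.3779 dB


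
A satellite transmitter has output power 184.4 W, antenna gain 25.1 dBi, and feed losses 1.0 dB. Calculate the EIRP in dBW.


Pt = 184.4 W = 22.6576 dBW
EIRP = Pt_dBW + Gt - losses = 22.6576 + 25.1 - 1.0 = 46.7576 dBW

46.7576 dBW


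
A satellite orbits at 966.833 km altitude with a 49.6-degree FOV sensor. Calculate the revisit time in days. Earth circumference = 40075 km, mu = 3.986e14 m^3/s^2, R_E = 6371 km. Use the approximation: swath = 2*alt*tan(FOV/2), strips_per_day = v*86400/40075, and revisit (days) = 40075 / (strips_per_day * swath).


swath = 2*966.833*tan(0.4328417) = 893.4791 km
v = sqrt(mu/r) = 7370.2927 m/s = 7.3703 km/s
strips/day = v*86400/40075 = 7.3703*86400/40075 = 15.8900
coverage/day = strips * swath = 15.8900 * 893.4791 = 14197.4177 km
revisit = 40075 / 14197.4177 = 2.8227 days

2.8227 days


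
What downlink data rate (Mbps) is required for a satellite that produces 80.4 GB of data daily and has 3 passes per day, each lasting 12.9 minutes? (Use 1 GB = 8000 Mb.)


total contact time = 3 * 12.9 * 60 = 2322.0000 s
data = 80.4 GB = 643200.0000 Mb
rate = 643200.0000 / 2322.0000 = 277.0026 Mbps

277.0026 Mbps


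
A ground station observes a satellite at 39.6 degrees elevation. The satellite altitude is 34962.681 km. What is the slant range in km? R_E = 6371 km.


h = 34962.681 km, el = 39.6 deg
d = -R_E*sin(el) + sqrt((R_E*sin(el))^2 + 2*R_E*h + h^2)
d = -6371.0000*sin(0.6911504) + sqrt((6371.0000*0.637424)^2 + 2*6371.0000*34962.681 + 34962.681^2)
d = 36980.1157 km

36980.1157 km


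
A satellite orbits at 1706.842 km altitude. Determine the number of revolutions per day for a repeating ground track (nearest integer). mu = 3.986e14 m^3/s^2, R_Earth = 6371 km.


r = 8.077842e+06 m
T = 2*pi*sqrt(r^3/mu) = 7225.2729 s = 120.4212 min
revs/day = 1440 / 120.4212 = 11.9580
Rounded: 12 revolutions per day

12 revolutions per day


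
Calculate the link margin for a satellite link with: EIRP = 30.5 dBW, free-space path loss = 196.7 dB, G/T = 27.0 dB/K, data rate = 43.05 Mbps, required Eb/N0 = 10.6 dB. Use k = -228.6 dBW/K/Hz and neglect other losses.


C/N0 = EIRP - FSPL + G/T - k = 30.5 - 196.7 + 27.0 - (-228.6)
C/N0 = 89.4000 dB-Hz
R_b = 43.05 Mbps = 4.305e+07 bps -> 10*log10(R_b) = 76.3397 dB-Hz
Eb/N0 = C/N0 - 10*log10(R_b) = 89.4000 - 76.3397 = 13.0603 dB
Margin = Eb/N0 - Eb/N0_req = 13.0603 - 10.6 = 2.4603 dB (link closes)

2.4603 dB


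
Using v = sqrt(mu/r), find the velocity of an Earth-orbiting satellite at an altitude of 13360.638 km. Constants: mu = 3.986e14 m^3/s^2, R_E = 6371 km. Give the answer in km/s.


r = R_E + alt = 6371.0 + 13360.638 = 19731.6380 km = 1.9731638e+07 m
v = sqrt(mu/r) = sqrt(3.986e14 / 1.9731638e+07) = 4494.5589 m/s = 4.4946 km/s

4.4946 km/s


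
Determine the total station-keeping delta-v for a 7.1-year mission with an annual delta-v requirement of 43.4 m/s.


dV = rate * years = 43.4 * 7.1
dV = 308.1400 m/s

308.1400 m/s


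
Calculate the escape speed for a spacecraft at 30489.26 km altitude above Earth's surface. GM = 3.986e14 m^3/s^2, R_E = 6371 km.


r = 6371.0 + 30489.26 = 36860.2600 km = 3.686026e+07 m
v_esc = sqrt(2*mu/r) = sqrt(2*3.986e14 / 3.686026e+07)
v_esc = 4650.5514 m/s = 4.6506 km/s

4.6506 km/s


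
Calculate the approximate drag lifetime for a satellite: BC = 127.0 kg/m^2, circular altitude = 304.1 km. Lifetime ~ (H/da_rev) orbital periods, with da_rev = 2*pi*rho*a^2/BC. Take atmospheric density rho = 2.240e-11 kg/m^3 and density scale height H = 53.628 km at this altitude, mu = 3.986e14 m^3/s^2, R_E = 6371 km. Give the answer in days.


a = R_E + alt = 6675.1000 km = 6.6751e+06 m
da_rev = 2*pi*rho*a^2/BC = 2*pi*2.240e-11*(6.6751e+06)^2/127.0 = 49.378708 m per revolution
N = H/da_rev = 53628.0000 m / 49.378708 m = 1086.0552 revolutions
P = 2*pi*sqrt(a^3/mu) = 5427.4757 s
lifetime = N*P = 1086.0552 * 5427.4757 = 5.8945379e+06 s = 68.2238 days

68.2238 days


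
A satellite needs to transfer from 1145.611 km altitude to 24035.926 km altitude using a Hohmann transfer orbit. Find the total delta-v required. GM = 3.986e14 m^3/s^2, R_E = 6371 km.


r1 = 7516.6110 km = 7.516611e+06 m
r2 = 30406.9260 km = 3.0406926e+07 m
dv1 = sqrt(mu/r1)*(sqrt(2*r2/(r1+r2)) - 1) = 1939.4448 m/s
dv2 = sqrt(mu/r2)*(1 - sqrt(2*r1/(r1+r2))) = 1341.0397 m/s
total dv = |dv1| + |dv2| = 1939.4448 + 1341.0397 = 3280.4845 m/s = 3.2805 km/s

3.2805 km/s


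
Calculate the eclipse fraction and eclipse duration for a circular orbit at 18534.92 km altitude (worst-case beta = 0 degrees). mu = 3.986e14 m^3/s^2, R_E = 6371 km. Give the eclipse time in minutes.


r = 24905.9200 km
T = 651.9493 min
Eclipse fraction = arcsin(R_E/r)/pi = arcsin(6371.0000/24905.9200)/pi
= arcsin(0.2558026)/pi = 0.08233972
Eclipse duration = 0.08233972 * 651.9493 = 53.6813 min

53.6813 minutes


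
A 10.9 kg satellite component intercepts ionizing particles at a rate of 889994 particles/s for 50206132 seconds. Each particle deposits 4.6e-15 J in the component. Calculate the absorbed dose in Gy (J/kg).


Total energy deposited = rate * time * E_per
  = 889994 * 50206132 * 4.6e-15 = 0.2055425 J
Dose = E_total / mass = 0.2055425 / 10.9
Dose = 0.01885711 Gy

0.0189 Gy


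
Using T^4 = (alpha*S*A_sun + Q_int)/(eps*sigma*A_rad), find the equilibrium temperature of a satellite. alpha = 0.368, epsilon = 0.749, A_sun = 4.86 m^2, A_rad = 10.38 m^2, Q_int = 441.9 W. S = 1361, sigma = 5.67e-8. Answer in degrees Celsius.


Numerator = alpha*S*A_sun + Q_int = 0.368*1361*4.86 + 441.9 = 2876.0213 W
Denominator = eps*sigma*A_rad = 0.749*5.67e-8*10.38 = 4.4082095e-07 W/K^4
T^4 = 6.524239e+09 K^4
T = 284.2055 K = 11.0555 C

11.0555 degrees Celsius


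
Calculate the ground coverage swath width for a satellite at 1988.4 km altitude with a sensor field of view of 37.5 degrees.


FOV = 37.5 deg = 0.6544985 rad
swath = 2 * alt * tan(FOV/2) = 2 * 1988.4 * tan(0.3272492)
swath = 2 * 1988.4 * 0.3394543
swath = 1349.9417 km

1349.9417 km
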